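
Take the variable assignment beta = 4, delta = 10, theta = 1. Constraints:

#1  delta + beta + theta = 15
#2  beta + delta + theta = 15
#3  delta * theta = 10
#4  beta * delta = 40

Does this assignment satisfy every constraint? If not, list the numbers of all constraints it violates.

All constraints are satisfied.

#1 delta + beta + theta = 10 + 4 + 1 = 15 — holds.
#2 beta + delta + theta = 4 + 10 + 1 = 15 — holds.
#3 delta * theta = 10 * 1 = 10 — holds.
#4 beta * delta = 4 * 10 = 40 — holds.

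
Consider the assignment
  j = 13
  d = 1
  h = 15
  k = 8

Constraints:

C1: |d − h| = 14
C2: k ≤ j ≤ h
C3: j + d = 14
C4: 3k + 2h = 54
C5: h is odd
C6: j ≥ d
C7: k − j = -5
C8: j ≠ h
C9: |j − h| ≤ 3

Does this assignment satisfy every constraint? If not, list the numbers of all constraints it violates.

None — every constraint holds.

C1: |1 − 15| = 14  holds
C2: values 8 ≤ 13 ≤ 15  holds
C3: j + d = 13 + 1 = 14  holds
C4: 3k + 2h = 3(8) + 2(15) = 54  holds
C5: h = 15 is odd  holds
C6: j = 13, d = 1; 13 ≥ 1  holds
C7: k − j = 8 − 13 = -5  holds
C8: j = 13, h = 15; distinct  holds
C9: |13 − 15| = 2; 2 ≤ 3  holds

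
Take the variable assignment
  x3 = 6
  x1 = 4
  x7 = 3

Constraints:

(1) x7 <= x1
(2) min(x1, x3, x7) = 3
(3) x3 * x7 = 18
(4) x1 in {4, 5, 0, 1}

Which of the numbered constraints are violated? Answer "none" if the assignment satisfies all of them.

(1) x7 = 3, x1 = 4; 3 ≤ 4  true
(2) min(4, 6, 3) = 3  true
(3) x3 * x7 = 6 * 3 = 18  true
(4) x1 = 4 is in {4, 5, 0, 1}  true

None — every constraint holds.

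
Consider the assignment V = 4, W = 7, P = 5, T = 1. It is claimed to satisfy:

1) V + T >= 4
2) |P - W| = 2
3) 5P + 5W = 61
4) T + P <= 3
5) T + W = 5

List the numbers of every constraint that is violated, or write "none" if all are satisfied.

1) V + T = 4 + 1 = 5; 5 ≥ 4  ✓
2) |5 - 7| = 2  ✓
3) 5P + 5W = 5(5) + 5(7) = 60, not 61  ✗
4) T + P = 1 + 5 = 6; 6 > 3, bound 3 not met  ✗
5) T + W = 1 + 7 = 8, not 5  ✗

The assignment fails constraints 3, 4, and 5.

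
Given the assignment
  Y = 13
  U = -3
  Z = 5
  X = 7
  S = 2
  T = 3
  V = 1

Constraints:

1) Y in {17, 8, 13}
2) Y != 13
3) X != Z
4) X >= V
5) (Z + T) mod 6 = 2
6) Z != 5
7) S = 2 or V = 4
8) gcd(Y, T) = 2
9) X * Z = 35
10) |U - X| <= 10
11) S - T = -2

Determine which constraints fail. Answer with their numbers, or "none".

1) Y = 13 is in {17, 8, 13}  ✓
2) Y = 13, but 13 is required to differ  ✗
3) X = 7, Z = 5; distinct  ✓
4) X = 7, V = 1; 7 ≥ 1  ✓
5) Z + T = 8; 8 mod 6 = 2  ✓
6) Z = 5, but 5 is required to differ  ✗
7) S = 2 = 2 (first disjunct)  ✓
8) gcd(13, 3) = 1, not 2  ✗
9) X * Z = 7 * 5 = 35  ✓
10) |-3 - 7| = 10; 10 ≤ 10  ✓
11) S - T = 2 - 3 = -1, not -2  ✗

Constraints 2, 6, 8, and 11 are violated.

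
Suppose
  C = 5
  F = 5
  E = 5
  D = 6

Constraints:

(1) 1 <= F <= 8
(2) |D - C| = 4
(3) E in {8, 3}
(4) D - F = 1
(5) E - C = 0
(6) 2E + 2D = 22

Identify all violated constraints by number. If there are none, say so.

Violated: 2, 3.

(1) F = 5 lies in [1, 8]  OK
(2) |6 - 5| = 1, not 4  FAIL
(3) E = 5 is not in {8, 3}  FAIL
(4) D - F = 6 - 5 = 1  OK
(5) E - C = 5 - 5 = 0  OK
(6) 2E + 2D = 2(5) + 2(6) = 22  OK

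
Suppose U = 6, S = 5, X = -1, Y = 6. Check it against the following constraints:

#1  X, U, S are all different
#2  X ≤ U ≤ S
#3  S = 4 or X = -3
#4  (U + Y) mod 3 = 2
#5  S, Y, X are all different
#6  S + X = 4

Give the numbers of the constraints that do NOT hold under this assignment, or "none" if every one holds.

#1 values -1, 6, 5 are pairwise distinct — holds.
#2 values -1, 6, 5; U = 6 is not ≤ S = 5 — does not hold.
#3 S = 5 ≠ 4 and X = -1 ≠ -3; both disjuncts false — does not hold.
#4 U + Y = 12; 12 mod 3 = 0, not 2 — does not hold.
#5 values 5, 6, -1 are pairwise distinct — holds.
#6 S + X = 5 + (-1) = 4 — holds.

The assignment fails constraints 2, 3, 4.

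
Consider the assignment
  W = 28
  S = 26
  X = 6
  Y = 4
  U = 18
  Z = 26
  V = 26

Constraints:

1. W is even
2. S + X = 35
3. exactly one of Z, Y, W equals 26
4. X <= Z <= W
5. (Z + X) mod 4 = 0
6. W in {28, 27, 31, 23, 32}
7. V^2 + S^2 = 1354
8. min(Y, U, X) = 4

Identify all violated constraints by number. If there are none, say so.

Constraints 2, 7 do not hold.

1. W = 28 is even — satisfied.
2. S + X = 26 + 6 = 32, not 35 — violated.
3. Z=26, Y=4, W=28; 1 of them equals 26 — satisfied.
4. values 6 <= 26 <= 28 — satisfied.
5. Z + X = 32; 32 mod 4 = 0 — satisfied.
6. W = 28 is in {28, 27, 31, 23, 32} — satisfied.
7. V^2 + S^2 = 26^2 + 26^2 = 676 + 676 = 1352, not 1354 — violated.
8. min(4, 18, 6) = 4 — satisfied.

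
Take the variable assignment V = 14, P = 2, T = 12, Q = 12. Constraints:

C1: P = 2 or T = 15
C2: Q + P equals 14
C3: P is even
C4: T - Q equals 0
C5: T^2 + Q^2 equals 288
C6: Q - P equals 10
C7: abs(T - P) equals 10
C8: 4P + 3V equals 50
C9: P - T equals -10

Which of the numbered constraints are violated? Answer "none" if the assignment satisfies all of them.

Yes — all constraints hold.

C1: P = 2 = 2 (first disjunct) — holds.
C2: Q + P = 12 + 2 = 14 — holds.
C3: P = 2 is even — holds.
C4: T - Q = 12 - 12 = 0 — holds.
C5: T^2 + Q^2 = 12^2 + 12^2 = 144 + 144 = 288 — holds.
C6: Q - P = 12 - 2 = 10 — holds.
C7: abs(12 - 2) = 10 — holds.
C8: 4P + 3V = 4(2) + 3(14) = 50 — holds.
C9: P - T = 2 - 12 = -10 — holds.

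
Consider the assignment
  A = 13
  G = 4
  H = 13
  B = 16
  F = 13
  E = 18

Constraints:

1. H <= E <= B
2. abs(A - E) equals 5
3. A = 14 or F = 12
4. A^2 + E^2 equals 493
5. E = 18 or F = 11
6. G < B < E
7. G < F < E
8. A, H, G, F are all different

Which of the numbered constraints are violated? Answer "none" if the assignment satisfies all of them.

1. values 13, 18, 16; E = 18 is not <= B = 16 — violated.
2. abs(13 - 18) = 5 — satisfied.
3. A = 13 ≠ 14 and F = 13 ≠ 12; both disjuncts false — violated.
4. A^2 + E^2 = 13^2 + 18^2 = 169 + 324 = 493 — satisfied.
5. E = 18 = 18 (first disjunct) — satisfied.
6. values 4 < 16 < 18 — satisfied.
7. values 4 < 13 < 18 — satisfied.
8. A = H = 13, not all different — violated.

Violated: 1, 3, and 8.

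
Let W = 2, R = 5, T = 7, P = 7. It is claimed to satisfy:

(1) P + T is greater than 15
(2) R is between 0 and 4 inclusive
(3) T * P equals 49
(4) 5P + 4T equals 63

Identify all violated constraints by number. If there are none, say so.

The assignment fails constraints 1, 2.

(1) P + T = 7 + 7 = 14; 14 ≤ 15, bound 15 not met  false
(2) R = 5 is outside [0, 4]  false
(3) T * P = 7 * 7 = 49  true
(4) 5P + 4T = 5(7) + 4(7) = 63  true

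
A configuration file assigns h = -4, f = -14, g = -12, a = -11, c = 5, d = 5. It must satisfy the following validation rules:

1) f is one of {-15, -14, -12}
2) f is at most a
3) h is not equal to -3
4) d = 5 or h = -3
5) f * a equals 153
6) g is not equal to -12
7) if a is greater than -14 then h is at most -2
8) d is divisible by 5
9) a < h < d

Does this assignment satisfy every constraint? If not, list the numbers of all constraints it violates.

1) f = -14 is in {-15, -14, -12} — holds.
2) f = -14, a = -11; -14 ≤ -11 — holds.
3) h = -4, and -4 ≠ -3 — holds.
4) d = 5 = 5 (first disjunct) — holds.
5) f * a = -14 * (-11) = 154, not 153 — does not hold.
6) g = -12, but -12 is required to differ — does not hold.
7) a = -11 > -14, so we need h ≤ -2; h = -4 ≤ -2 — holds.
8) 5 / 5 = 1, so 5 divides 5 — holds.
9) values -11 < -4 < 5 — holds.

No — constraints 5, 6 are not satisfied.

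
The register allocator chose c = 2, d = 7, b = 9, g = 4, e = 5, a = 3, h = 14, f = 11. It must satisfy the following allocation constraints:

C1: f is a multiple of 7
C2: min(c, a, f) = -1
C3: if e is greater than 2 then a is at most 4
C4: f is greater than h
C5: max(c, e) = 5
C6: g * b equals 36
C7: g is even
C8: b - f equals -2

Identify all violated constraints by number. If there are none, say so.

Constraints 1, 2, 4 do not hold.

C1: 11 = 7*1 + 4, so 7 does not divide 11 — fails.
C2: min(2, 3, 11) = 2, not -1 — fails.
C3: e = 5 > 2, so we need a ≤ 4; a = 3 ≤ 4 — holds.
C4: f = 11, h = 14; 11 ≤ 14 (want >) — fails.
C5: max(2, 5) = 5 — holds.
C6: g * b = 4 * 9 = 36 — holds.
C7: g = 4 is even — holds.
C8: b - f = 9 - 11 = -2 — holds.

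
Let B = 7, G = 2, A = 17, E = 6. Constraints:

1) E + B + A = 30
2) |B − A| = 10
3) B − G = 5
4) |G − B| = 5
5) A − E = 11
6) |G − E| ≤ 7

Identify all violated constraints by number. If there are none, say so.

1) E + B + A = 6 + 7 + 17 = 30  true
2) |7 − 17| = 10  true
3) B − G = 7 − 2 = 5  true
4) |2 − 7| = 5  true
5) A − E = 17 − 6 = 11  true
6) |2 − 6| = 4; 4 ≤ 7  true

No violations.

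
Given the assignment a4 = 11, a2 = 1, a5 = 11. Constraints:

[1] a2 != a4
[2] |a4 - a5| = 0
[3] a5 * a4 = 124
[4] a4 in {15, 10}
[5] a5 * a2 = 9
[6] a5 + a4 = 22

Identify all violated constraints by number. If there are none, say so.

[1] a2 = 1, a4 = 11; distinct  ✔
[2] |11 - 11| = 0  ✔
[3] a5 * a4 = 11 * 11 = 121, not 124  ✘
[4] a4 = 11 is not in {15, 10}  ✘
[5] a5 * a2 = 11 * 1 = 11, not 9  ✘
[6] a5 + a4 = 11 + 11 = 22  ✔

No — constraints 3, 4, 5 are not satisfied.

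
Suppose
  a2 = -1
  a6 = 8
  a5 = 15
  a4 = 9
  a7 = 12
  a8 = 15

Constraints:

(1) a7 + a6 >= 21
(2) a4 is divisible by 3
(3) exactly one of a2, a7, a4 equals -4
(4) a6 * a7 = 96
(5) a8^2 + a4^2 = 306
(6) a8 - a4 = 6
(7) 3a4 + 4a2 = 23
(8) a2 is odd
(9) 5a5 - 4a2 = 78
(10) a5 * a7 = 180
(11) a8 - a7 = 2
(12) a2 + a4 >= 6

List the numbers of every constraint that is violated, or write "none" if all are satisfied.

(1) a7 + a6 = 12 + 8 = 20; 20 < 21, bound 21 not met  no
(2) 9 / 3 = 3, so 3 divides 9  yes
(3) a2=-1, a7=12, a4=9; 0 of them equal -4, not exactly one  no
(4) a6 * a7 = 8 * 12 = 96  yes
(5) a8^2 + a4^2 = 15^2 + 9^2 = 225 + 81 = 306  yes
(6) a8 - a4 = 15 - 9 = 6  yes
(7) 3a4 + 4a2 = 3(9) + 4(-1) = 23  yes
(8) a2 = -1 is odd  yes
(9) 5a5 - 4a2 = 5(15) - 4(-1) = 79, not 78  no
(10) a5 * a7 = 15 * 12 = 180  yes
(11) a8 - a7 = 15 - 12 = 3, not 2  no
(12) a2 + a4 = -1 + 9 = 8; 8 ≥ 6  yes

The assignment fails constraints 1, 3, 9, and 11.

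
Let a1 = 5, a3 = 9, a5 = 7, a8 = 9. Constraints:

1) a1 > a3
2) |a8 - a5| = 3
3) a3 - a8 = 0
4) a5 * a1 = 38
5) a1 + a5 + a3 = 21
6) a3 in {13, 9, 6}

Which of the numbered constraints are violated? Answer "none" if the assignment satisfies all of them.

1) a1 = 5, a3 = 9; 5 ≤ 9 (want >)  ✗
2) |9 - 7| = 2, not 3  ✗
3) a3 - a8 = 9 - 9 = 0  ✓
4) a5 * a1 = 7 * 5 = 35, not 38  ✗
5) a1 + a5 + a3 = 5 + 7 + 9 = 21  ✓
6) a3 = 9 is in {13, 9, 6}  ✓

Constraints 1, 2, 4 do not hold.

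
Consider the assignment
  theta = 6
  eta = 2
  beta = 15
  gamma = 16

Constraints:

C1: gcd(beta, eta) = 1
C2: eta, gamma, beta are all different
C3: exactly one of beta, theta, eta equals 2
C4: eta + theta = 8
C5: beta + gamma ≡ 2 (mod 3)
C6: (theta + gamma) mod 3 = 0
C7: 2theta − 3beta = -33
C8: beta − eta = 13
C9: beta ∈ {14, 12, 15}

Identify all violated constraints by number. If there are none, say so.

C1: gcd(15, 2) = 1  ✓
C2: values 2, 16, 15 are pairwise distinct  ✓
C3: beta=15, theta=6, eta=2; 1 of them equals 2  ✓
C4: eta + theta = 2 + 6 = 8  ✓
C5: beta + gamma = 31; 31 mod 3 = 1, not 2  ✗
C6: theta + gamma = 22; 22 mod 3 = 1, not 0  ✗
C7: 2theta − 3beta = 2(6) − 3(15) = -33  ✓
C8: beta − eta = 15 − 2 = 13  ✓
C9: beta = 15 is in {14, 12, 15}  ✓

Constraints 5, 6 are violated.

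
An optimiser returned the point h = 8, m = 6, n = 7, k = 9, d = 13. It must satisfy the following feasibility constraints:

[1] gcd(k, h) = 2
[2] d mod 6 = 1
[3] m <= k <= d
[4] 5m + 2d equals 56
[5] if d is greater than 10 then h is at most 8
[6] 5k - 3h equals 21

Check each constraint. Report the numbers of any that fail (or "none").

Constraint 1 is violated.

[1] gcd(9, 8) = 1, not 2 — violated.
[2] 13 mod 6 = 1 — satisfied.
[3] values 6 <= 9 <= 13 — satisfied.
[4] 5m + 2d = 5(6) + 2(13) = 56 — satisfied.
[5] d = 13 > 10, so we need h ≤ 8; h = 8 ≤ 8 — satisfied.
[6] 5k - 3h = 5(9) - 3(8) = 21 — satisfied.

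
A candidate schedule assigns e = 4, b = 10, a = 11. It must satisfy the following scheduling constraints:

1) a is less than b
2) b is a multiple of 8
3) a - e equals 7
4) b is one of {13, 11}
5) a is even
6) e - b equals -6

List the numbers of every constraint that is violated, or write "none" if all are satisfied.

Constraints 1, 2, 4, and 5 are violated.

1) a = 11, b = 10; 11 ≥ 10 (want <)  ✘
2) 10 = 8*1 + 2, so 8 does not divide 10  ✘
3) a - e = 11 - 4 = 7  ✔
4) b = 10 is not in {13, 11}  ✘
5) a = 11 is odd  ✘
6) e - b = 4 - 10 = -6  ✔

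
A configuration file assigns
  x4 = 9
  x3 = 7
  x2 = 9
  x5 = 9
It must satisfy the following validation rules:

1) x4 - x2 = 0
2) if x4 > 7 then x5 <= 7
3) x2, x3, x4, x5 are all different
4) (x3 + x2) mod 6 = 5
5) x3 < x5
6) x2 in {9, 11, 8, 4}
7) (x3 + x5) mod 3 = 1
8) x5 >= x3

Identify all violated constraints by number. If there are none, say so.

Constraints 2, 3, and 4 do not hold.

1) x4 - x2 = 9 - 9 = 0 — satisfied.
2) x4 = 9 > 7, so we need x5 ≤ 7; but x5 = 9 > 7 — violated.
3) x2 = x4 = 9, not all different — violated.
4) x3 + x2 = 16; 16 mod 6 = 4, not 5 — violated.
5) x3 = 7, x5 = 9; 7 < 9 — satisfied.
6) x2 = 9 is in {9, 11, 8, 4} — satisfied.
7) x3 + x5 = 16; 16 mod 3 = 1 — satisfied.
8) x5 = 9, x3 = 7; 9 ≥ 7 — satisfied.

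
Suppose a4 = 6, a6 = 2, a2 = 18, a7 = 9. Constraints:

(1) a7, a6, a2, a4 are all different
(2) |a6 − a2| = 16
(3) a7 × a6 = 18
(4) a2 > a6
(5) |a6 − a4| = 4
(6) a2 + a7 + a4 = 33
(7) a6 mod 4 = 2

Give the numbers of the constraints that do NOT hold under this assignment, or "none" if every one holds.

(1) values 9, 2, 18, 6 are pairwise distinct — holds.
(2) |2 − 18| = 16 — holds.
(3) a7 × a6 = 9 × 2 = 18 — holds.
(4) a2 = 18, a6 = 2; 18 > 2 — holds.
(5) |2 − 6| = 4 — holds.
(6) a2 + a7 + a4 = 18 + 9 + 6 = 33 — holds.
(7) 2 mod 4 = 2 — holds.

All constraints are satisfied.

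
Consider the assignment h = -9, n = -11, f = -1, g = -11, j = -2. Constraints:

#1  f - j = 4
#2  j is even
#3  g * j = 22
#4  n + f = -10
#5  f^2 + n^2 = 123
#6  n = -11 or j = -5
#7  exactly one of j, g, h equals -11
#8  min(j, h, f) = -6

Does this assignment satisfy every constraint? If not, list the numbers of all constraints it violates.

The assignment fails constraints 1, 4, 5, and 8.

#1 f - j = -1 - (-2) = 1, not 4  false
#2 j = -2 is even  true
#3 g * j = -11 * (-2) = 22  true
#4 n + f = -11 + (-1) = -12, not -10  false
#5 f^2 + n^2 = (-1)^2 + (-11)^2 = 1 + 121 = 122, not 123  false
#6 n = -11 = -11 (first disjunct)  true
#7 j=-2, g=-11, h=-9; 1 of them equals -11  true
#8 min(-2, -9, -1) = -9, not -6  false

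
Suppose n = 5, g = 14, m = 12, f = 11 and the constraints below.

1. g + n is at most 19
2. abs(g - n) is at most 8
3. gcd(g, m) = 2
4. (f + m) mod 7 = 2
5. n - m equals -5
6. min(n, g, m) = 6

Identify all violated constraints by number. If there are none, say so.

Violated: 2, 5, and 6.

1. g + n = 14 + 5 = 19; 19 ≤ 19 — holds.
2. abs(14 - 5) = 9; 9 > 8, exceeds bound 8 — fails.
3. gcd(14, 12) = 2 — holds.
4. f + m = 23; 23 mod 7 = 2 — holds.
5. n - m = 5 - 12 = -7, not -5 — fails.
6. min(5, 14, 12) = 5, not 6 — fails.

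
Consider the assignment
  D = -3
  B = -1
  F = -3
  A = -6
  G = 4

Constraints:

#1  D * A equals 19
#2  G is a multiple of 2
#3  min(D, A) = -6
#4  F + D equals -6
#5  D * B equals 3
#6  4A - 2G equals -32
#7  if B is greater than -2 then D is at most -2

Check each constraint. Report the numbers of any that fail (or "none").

The assignment fails constraint 1.

#1 D * A = -3 * (-6) = 18, not 19 — does not hold.
#2 4 / 2 = 2, so 2 divides 4 — holds.
#3 min(-3, -6) = -6 — holds.
#4 F + D = -3 + (-3) = -6 — holds.
#5 D * B = -3 * (-1) = 3 — holds.
#6 4A - 2G = 4(-6) - 2(4) = -32 — holds.
#7 B = -1 > -2, so we need D ≤ -2; D = -3 ≤ -2 — holds.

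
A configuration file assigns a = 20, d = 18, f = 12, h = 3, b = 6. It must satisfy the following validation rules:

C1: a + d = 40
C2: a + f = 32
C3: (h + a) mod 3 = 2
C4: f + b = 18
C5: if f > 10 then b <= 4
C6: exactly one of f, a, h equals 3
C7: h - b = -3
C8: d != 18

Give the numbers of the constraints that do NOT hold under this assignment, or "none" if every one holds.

Constraints 1, 5, and 8 do not hold.

C1: a + d = 20 + 18 = 38, not 40 — violated.
C2: a + f = 20 + 12 = 32 — OK.
C3: h + a = 23; 23 mod 3 = 2 — OK.
C4: f + b = 12 + 6 = 18 — OK.
C5: f = 12 > 10, so we need b ≤ 4; but b = 6 > 4 — violated.
C6: f=12, a=20, h=3; 1 of them equals 3 — OK.
C7: h - b = 3 - 6 = -3 — OK.
C8: d = 18, but 18 is required to differ — violated.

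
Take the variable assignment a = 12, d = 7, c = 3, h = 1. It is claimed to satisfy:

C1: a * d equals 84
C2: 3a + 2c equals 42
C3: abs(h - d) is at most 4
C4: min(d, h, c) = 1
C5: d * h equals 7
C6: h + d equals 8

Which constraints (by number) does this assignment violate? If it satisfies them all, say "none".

Violated: 3.

C1: a * d = 12 * 7 = 84  ✔
C2: 3a + 2c = 3(12) + 2(3) = 42  ✔
C3: abs(1 - 7) = 6; 6 > 4, exceeds bound 4  ✘
C4: min(7, 1, 3) = 1  ✔
C5: d * h = 7 * 1 = 7  ✔
C6: h + d = 1 + 7 = 8  ✔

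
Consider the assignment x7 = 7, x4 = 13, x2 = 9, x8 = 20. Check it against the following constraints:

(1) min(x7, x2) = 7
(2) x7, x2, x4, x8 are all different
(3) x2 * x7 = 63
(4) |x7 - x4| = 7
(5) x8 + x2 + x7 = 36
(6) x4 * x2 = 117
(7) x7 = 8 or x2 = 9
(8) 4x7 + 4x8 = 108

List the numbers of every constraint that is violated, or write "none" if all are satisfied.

Constraint 4 is violated.

(1) min(7, 9) = 7  yes
(2) values 7, 9, 13, 20 are pairwise distinct  yes
(3) x2 * x7 = 9 * 7 = 63  yes
(4) |7 - 13| = 6, not 7  no
(5) x8 + x2 + x7 = 20 + 9 + 7 = 36  yes
(6) x4 * x2 = 13 * 9 = 117  yes
(7) x7 = 7 ≠ 8, but x2 = 9 = 9 (second disjunct)  yes
(8) 4x7 + 4x8 = 4(7) + 4(20) = 108  yes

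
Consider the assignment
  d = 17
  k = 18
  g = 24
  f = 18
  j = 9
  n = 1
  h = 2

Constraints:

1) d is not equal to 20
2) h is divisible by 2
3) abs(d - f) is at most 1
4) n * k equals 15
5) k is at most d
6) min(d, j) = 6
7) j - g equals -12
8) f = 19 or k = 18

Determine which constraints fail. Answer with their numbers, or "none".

The assignment fails constraints 4, 5, 6, and 7.

1) d = 17, and 17 ≠ 20  OK
2) 2 / 2 = 1, so 2 divides 2  OK
3) abs(17 - 18) = 1; 1 ≤ 1  OK
4) n * k = 1 * 18 = 18, not 15  FAIL
5) k = 18, d = 17; 18 > 17 (want ≤)  FAIL
6) min(17, 9) = 9, not 6  FAIL
7) j - g = 9 - 24 = -15, not -12  FAIL
8) f = 18 ≠ 19, but k = 18 = 18 (second disjunct)  OK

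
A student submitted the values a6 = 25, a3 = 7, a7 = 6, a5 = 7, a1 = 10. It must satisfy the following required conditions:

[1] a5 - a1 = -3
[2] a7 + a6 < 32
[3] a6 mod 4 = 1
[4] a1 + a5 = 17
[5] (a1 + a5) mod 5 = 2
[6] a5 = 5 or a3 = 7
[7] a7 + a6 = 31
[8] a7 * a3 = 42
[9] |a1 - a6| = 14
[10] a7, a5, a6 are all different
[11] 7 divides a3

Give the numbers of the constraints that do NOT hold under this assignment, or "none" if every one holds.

No — constraint 9 is not satisfied.

[1] a5 - a1 = 7 - 10 = -3 — holds.
[2] a7 + a6 = 6 + 25 = 31; 31 < 32 — holds.
[3] 25 mod 4 = 1 — holds.
[4] a1 + a5 = 10 + 7 = 17 — holds.
[5] a1 + a5 = 17; 17 mod 5 = 2 — holds.
[6] a5 = 7 ≠ 5, but a3 = 7 = 7 (second disjunct) — holds.
[7] a7 + a6 = 6 + 25 = 31 — holds.
[8] a7 * a3 = 6 * 7 = 42 — holds.
[9] |10 - 25| = 15, not 14 — fails.
[10] values 6, 7, 25 are pairwise distinct — holds.
[11] 7 / 7 = 1, so 7 divides 7 — holds.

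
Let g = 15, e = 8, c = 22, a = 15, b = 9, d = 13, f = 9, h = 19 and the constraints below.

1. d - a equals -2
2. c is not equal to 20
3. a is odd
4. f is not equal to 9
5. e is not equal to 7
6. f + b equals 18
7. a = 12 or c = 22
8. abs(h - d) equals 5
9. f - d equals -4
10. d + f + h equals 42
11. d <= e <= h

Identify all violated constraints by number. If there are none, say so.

1. d - a = 13 - 15 = -2 — holds.
2. c = 22, and 22 ≠ 20 — holds.
3. a = 15 is odd — holds.
4. f = 9, but 9 is required to differ — fails.
5. e = 8, and 8 ≠ 7 — holds.
6. f + b = 9 + 9 = 18 — holds.
7. a = 15 ≠ 12, but c = 22 = 22 (second disjunct) — holds.
8. abs(19 - 13) = 6, not 5 — fails.
9. f - d = 9 - 13 = -4 — holds.
10. d + f + h = 13 + 9 + 19 = 41, not 42 — fails.
11. values 13, 8, 19; d = 13 is not <= e = 8 — fails.

Constraints 4, 8, 10, 11 are violated.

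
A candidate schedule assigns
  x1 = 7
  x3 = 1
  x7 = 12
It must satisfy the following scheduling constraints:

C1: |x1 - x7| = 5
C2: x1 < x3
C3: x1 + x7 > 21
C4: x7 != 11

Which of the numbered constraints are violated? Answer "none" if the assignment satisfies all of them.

C1: |7 - 12| = 5  ✔
C2: x1 = 7, x3 = 1; 7 ≥ 1 (want <)  ✘
C3: x1 + x7 = 7 + 12 = 19; 19 ≤ 21, bound 21 not met  ✘
C4: x7 = 12, and 12 ≠ 11  ✔

Constraints 2, 3 do not hold.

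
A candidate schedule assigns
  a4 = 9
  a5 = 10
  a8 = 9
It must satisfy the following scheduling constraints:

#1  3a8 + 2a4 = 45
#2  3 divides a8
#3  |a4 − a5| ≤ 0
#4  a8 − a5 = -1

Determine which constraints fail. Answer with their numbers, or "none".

#1 3a8 + 2a4 = 3(9) + 2(9) = 45  yes
#2 9 / 3 = 3, so 3 divides 9  yes
#3 |9 − 10| = 1; 1 > 0, exceeds bound 0  no
#4 a8 − a5 = 9 − 10 = -1  yes

Constraint 3 is violated.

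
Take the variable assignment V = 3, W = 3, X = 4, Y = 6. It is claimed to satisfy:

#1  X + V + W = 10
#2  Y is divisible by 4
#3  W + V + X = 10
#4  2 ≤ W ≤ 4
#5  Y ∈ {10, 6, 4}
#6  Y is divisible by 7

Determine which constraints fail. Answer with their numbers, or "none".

No — constraints 2, 6 are not satisfied.

#1 X + V + W = 4 + 3 + 3 = 10 — holds.
#2 6 = 4×1 + 2, so 4 does not divide 6 — does not hold.
#3 W + V + X = 3 + 3 + 4 = 10 — holds.
#4 W = 3 lies in [2, 4] — holds.
#5 Y = 6 is in {10, 6, 4} — holds.
#6 6 = 7×0 + 6, so 7 does not divide 6 — does not hold.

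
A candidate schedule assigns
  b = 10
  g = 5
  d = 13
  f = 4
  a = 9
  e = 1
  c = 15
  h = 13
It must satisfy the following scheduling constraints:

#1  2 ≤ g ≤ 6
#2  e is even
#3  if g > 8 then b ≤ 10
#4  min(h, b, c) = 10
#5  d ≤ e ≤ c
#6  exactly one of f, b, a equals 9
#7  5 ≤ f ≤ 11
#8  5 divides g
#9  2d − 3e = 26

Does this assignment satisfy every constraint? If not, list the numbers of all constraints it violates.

Violated: 2, 5, 7, 9.

#1 g = 5 lies in [2, 6] — holds.
#2 e = 1 is odd — fails.
#3 g = 5, not > 8; antecedent false, conditional vacuously true — holds.
#4 min(13, 10, 15) = 10 — holds.
#5 values 13, 1, 15; d = 13 is not ≤ e = 1 — fails.
#6 f=4, b=10, a=9; 1 of them equals 9 — holds.
#7 f = 4 is outside [5, 11] — fails.
#8 5 / 5 = 1, so 5 divides 5 — holds.
#9 2d − 3e = 2(13) − 3(1) = 23, not 26 — fails.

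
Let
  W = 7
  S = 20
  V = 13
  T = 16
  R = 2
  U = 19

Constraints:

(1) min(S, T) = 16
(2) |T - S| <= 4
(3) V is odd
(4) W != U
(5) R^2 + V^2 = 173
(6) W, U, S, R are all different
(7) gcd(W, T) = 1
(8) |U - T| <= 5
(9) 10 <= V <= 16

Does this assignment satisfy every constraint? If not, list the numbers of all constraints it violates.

Yes — all constraints hold.

(1) min(20, 16) = 16 — holds.
(2) |16 - 20| = 4; 4 ≤ 4 — holds.
(3) V = 13 is odd — holds.
(4) W = 7, U = 19; distinct — holds.
(5) R^2 + V^2 = 2^2 + 13^2 = 4 + 169 = 173 — holds.
(6) values 7, 19, 20, 2 are pairwise distinct — holds.
(7) gcd(7, 16) = 1 — holds.
(8) |19 - 16| = 3; 3 ≤ 5 — holds.
(9) V = 13 lies in [10, 16] — holds.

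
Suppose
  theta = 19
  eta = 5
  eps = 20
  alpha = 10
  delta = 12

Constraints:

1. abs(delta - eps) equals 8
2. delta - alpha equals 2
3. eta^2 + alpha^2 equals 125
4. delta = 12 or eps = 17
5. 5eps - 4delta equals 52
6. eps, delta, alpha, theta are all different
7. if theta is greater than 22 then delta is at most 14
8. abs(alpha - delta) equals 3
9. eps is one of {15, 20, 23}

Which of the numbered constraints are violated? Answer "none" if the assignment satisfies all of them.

1. abs(12 - 20) = 8  true
2. delta - alpha = 12 - 10 = 2  true
3. eta^2 + alpha^2 = 5^2 + 10^2 = 25 + 100 = 125  true
4. delta = 12 = 12 (first disjunct)  true
5. 5eps - 4delta = 5(20) - 4(12) = 52  true
6. values 20, 12, 10, 19 are pairwise distinct  true
7. theta = 19, not > 22; antecedent false, conditional vacuously true  true
8. abs(10 - 12) = 2, not 3  false
9. eps = 20 is in {15, 20, 23}  true

The assignment fails constraint 8.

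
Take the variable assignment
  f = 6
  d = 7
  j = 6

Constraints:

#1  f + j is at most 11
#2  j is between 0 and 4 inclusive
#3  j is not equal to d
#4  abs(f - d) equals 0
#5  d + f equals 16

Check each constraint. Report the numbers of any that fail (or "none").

#1 f + j = 6 + 6 = 12; 12 > 11, bound 11 not met — violated.
#2 j = 6 is outside [0, 4] — violated.
#3 j = 6, d = 7; distinct — OK.
#4 abs(6 - 7) = 1, not 0 — violated.
#5 d + f = 7 + 6 = 13, not 16 — violated.

The assignment fails constraints 1, 2, 4, 5.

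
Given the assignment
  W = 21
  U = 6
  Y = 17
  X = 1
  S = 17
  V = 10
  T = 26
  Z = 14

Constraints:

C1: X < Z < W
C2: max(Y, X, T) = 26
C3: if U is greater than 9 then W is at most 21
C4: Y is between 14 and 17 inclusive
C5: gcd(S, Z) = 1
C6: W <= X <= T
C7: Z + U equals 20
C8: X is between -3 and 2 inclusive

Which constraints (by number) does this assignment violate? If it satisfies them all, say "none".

C1: values 1 < 14 < 21 — holds.
C2: max(17, 1, 26) = 26 — holds.
C3: U = 6, not > 9; antecedent false, conditional vacuously true — holds.
C4: Y = 17 lies in [14, 17] — holds.
C5: gcd(17, 14) = 1 — holds.
C6: values 21, 1, 26; W = 21 is not <= X = 1 — does not hold.
C7: Z + U = 14 + 6 = 20 — holds.
C8: X = 1 lies in [-3, 2] — holds.

Constraint 6 does not hold.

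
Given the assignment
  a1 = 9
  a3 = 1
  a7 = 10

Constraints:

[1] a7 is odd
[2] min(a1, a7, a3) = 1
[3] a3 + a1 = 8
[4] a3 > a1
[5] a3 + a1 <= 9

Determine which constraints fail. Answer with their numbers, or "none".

The assignment fails constraints 1, 3, 4, and 5.

[1] a7 = 10 is even  ✗
[2] min(9, 10, 1) = 1  ✓
[3] a3 + a1 = 1 + 9 = 10, not 8  ✗
[4] a3 = 1, a1 = 9; 1 ≤ 9 (want >)  ✗
[5] a3 + a1 = 1 + 9 = 10; 10 > 9, bound 9 not met  ✗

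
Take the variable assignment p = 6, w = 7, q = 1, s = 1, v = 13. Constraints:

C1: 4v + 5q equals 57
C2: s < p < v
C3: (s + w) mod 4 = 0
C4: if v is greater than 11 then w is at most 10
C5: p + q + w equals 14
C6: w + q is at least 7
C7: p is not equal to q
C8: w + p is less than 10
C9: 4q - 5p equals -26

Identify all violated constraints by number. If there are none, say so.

Violated: 8.

C1: 4v + 5q = 4(13) + 5(1) = 57  holds
C2: values 1 < 6 < 13  holds
C3: s + w = 8; 8 mod 4 = 0  holds
C4: v = 13 > 11, so we need w ≤ 10; w = 7 ≤ 10  holds
C5: p + q + w = 6 + 1 + 7 = 14  holds
C6: w + q = 7 + 1 = 8; 8 ≥ 7  holds
C7: p = 6, q = 1; distinct  holds
C8: w + p = 7 + 6 = 13; 13 ≥ 10, bound 10 not met  fails
C9: 4q - 5p = 4(1) - 5(6) = -26  holds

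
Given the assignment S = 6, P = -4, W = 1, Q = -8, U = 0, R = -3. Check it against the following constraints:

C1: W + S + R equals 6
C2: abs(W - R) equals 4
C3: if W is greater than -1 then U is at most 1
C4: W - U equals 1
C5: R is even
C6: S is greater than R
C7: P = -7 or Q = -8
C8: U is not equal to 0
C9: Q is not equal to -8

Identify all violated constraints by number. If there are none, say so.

The assignment fails constraints 1, 5, 8, and 9.

C1: W + S + R = 1 + 6 + (-3) = 4, not 6  no
C2: abs(1 - (-3)) = 4  yes
C3: W = 1 > -1, so we need U ≤ 1; U = 0 ≤ 1  yes
C4: W - U = 1 - 0 = 1  yes
C5: R = -3 is odd  no
C6: S = 6, R = -3; 6 > -3  yes
C7: P = -4 ≠ -7, but Q = -8 = -8 (second disjunct)  yes
C8: U = 0, but 0 is required to differ  no
C9: Q = -8, but -8 is required to differ  no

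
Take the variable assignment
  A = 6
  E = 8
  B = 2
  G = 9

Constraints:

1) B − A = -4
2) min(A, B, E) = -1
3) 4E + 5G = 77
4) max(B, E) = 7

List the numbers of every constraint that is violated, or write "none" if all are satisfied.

1) B − A = 2 − 6 = -4 — holds.
2) min(6, 2, 8) = 2, not -1 — does not hold.
3) 4E + 5G = 4(8) + 5(9) = 77 — holds.
4) max(2, 8) = 8, not 7 — does not hold.

The assignment fails constraints 2, 4.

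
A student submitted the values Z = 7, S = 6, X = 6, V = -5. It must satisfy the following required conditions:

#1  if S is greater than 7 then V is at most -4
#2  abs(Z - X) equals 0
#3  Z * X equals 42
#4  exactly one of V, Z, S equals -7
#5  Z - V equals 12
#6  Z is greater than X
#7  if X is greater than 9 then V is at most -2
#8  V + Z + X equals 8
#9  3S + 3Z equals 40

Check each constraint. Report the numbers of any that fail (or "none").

#1 S = 6, not > 7; antecedent false, conditional vacuously true — holds.
#2 abs(7 - 6) = 1, not 0 — does not hold.
#3 Z * X = 7 * 6 = 42 — holds.
#4 V=-5, Z=7, S=6; 0 of them equal -7, not exactly one — does not hold.
#5 Z - V = 7 - (-5) = 12 — holds.
#6 Z = 7, X = 6; 7 > 6 — holds.
#7 X = 6, not > 9; antecedent false, conditional vacuously true — holds.
#8 V + Z + X = -5 + 7 + 6 = 8 — holds.
#9 3S + 3Z = 3(6) + 3(7) = 39, not 40 — does not hold.

No — constraints 2, 4, 9 are not satisfied.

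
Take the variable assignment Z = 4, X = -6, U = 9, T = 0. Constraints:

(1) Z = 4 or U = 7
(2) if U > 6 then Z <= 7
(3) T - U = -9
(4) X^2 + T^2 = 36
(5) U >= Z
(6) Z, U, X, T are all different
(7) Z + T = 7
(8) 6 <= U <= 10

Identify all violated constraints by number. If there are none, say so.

Violated: 7.

(1) Z = 4 = 4 (first disjunct) — satisfied.
(2) U = 9 > 6, so we need Z ≤ 7; Z = 4 ≤ 7 — satisfied.
(3) T - U = 0 - 9 = -9 — satisfied.
(4) X^2 + T^2 = (-6)^2 + 0^2 = 36 + 0 = 36 — satisfied.
(5) U = 9, Z = 4; 9 ≥ 4 — satisfied.
(6) values 4, 9, -6, 0 are pairwise distinct — satisfied.
(7) Z + T = 4 + 0 = 4, not 7 — violated.
(8) U = 9 lies in [6, 10] — satisfied.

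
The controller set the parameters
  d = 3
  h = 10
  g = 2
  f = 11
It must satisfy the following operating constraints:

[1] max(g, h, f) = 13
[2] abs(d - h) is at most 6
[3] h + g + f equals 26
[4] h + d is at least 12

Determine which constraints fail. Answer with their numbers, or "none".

[1] max(2, 10, 11) = 11, not 13  FAIL
[2] abs(3 - 10) = 7; 7 > 6, exceeds bound 6  FAIL
[3] h + g + f = 10 + 2 + 11 = 23, not 26  FAIL
[4] h + d = 10 + 3 = 13; 13 ≥ 12  OK

Constraints 1, 2, and 3 do not hold.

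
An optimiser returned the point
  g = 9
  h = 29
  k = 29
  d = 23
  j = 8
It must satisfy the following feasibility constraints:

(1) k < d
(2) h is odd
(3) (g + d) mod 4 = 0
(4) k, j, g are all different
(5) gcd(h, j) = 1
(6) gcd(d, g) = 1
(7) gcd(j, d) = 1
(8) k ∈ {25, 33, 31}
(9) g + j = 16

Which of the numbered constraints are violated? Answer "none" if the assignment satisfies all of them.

The assignment fails constraints 1, 8, and 9.

(1) k = 29, d = 23; 29 ≥ 23 (want <) — fails.
(2) h = 29 is odd — holds.
(3) g + d = 32; 32 mod 4 = 0 — holds.
(4) values 29, 8, 9 are pairwise distinct — holds.
(5) gcd(29, 8) = 1 — holds.
(6) gcd(23, 9) = 1 — holds.
(7) gcd(8, 23) = 1 — holds.
(8) k = 29 is not in {25, 33, 31} — fails.
(9) g + j = 9 + 8 = 17, not 16 — fails.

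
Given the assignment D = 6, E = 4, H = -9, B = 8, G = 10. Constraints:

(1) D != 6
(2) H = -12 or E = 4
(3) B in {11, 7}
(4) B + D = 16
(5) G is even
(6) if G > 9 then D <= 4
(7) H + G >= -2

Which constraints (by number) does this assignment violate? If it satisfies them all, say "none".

(1) D = 6, but 6 is required to differ — fails.
(2) H = -9 ≠ -12, but E = 4 = 4 (second disjunct) — holds.
(3) B = 8 is not in {11, 7} — fails.
(4) B + D = 8 + 6 = 14, not 16 — fails.
(5) G = 10 is even — holds.
(6) G = 10 > 9, so we need D ≤ 4; but D = 6 > 4 — fails.
(7) H + G = -9 + 10 = 1; 1 ≥ -2 — holds.

Violated: 1, 3, 4, and 6.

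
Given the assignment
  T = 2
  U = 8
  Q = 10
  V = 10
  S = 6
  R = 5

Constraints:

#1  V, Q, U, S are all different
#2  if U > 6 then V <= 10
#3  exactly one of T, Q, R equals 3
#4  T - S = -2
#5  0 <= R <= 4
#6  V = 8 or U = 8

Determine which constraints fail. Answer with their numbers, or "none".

#1 V = Q = 10, not all different  fails
#2 U = 8 > 6, so we need V ≤ 10; V = 10 ≤ 10  holds
#3 T=2, Q=10, R=5; 0 of them equal 3, not exactly one  fails
#4 T - S = 2 - 6 = -4, not -2  fails
#5 R = 5 is outside [0, 4]  fails
#6 V = 10 ≠ 8, but U = 8 = 8 (second disjunct)  holds

The assignment fails constraints 1, 3, 4, and 5.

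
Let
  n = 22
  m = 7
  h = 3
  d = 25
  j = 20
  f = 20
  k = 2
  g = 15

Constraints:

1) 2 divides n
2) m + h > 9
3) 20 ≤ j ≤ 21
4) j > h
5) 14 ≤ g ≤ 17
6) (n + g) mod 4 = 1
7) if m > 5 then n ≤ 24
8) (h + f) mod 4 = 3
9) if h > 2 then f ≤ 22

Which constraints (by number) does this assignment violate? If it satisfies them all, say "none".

1) 22 / 2 = 11, so 2 divides 22 — holds.
2) m + h = 7 + 3 = 10; 10 > 9 — holds.
3) j = 20 lies in [20, 21] — holds.
4) j = 20, h = 3; 20 > 3 — holds.
5) g = 15 lies in [14, 17] — holds.
6) n + g = 37; 37 mod 4 = 1 — holds.
7) m = 7 > 5, so we need n ≤ 24; n = 22 ≤ 24 — holds.
8) h + f = 23; 23 mod 4 = 3 — holds.
9) h = 3 > 2, so we need f ≤ 22; f = 20 ≤ 22 — holds.

All constraints are satisfied.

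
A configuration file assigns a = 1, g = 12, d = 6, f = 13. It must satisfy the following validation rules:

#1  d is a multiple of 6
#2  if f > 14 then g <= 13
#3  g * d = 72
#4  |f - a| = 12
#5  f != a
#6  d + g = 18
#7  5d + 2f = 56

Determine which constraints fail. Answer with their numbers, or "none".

Yes — all constraints hold.

#1 6 / 6 = 1, so 6 divides 6  ✔
#2 f = 13, not > 14; antecedent false, conditional vacuously true  ✔
#3 g * d = 12 * 6 = 72  ✔
#4 |13 - 1| = 12  ✔
#5 f = 13, a = 1; distinct  ✔
#6 d + g = 6 + 12 = 18  ✔
#7 5d + 2f = 5(6) + 2(13) = 56  ✔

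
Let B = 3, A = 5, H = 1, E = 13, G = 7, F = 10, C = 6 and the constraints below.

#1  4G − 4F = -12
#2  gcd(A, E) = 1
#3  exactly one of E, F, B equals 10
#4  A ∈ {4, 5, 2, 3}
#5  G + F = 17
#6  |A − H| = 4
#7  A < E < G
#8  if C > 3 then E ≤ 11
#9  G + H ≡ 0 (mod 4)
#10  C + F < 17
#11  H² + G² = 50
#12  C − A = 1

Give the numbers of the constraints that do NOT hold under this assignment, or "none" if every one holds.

#1 4G − 4F = 4(7) − 4(10) = -12 — OK.
#2 gcd(5, 13) = 1 — OK.
#3 E=13, F=10, B=3; 1 of them equals 10 — OK.
#4 A = 5 is in {4, 5, 2, 3} — OK.
#5 G + F = 7 + 10 = 17 — OK.
#6 |5 − 1| = 4 — OK.
#7 values 5, 13, 7; E = 13 is not < G = 7 — violated.
#8 C = 6 > 3, so we need E ≤ 11; but E = 13 > 11 — violated.
#9 G + H = 8; 8 mod 4 = 0 — OK.
#10 C + F = 6 + 10 = 16; 16 < 17 — OK.
#11 H² + G² = 1² + 7² = 1 + 49 = 50 — OK.
#12 C − A = 6 − 5 = 1 — OK.

Constraints 7, 8 do not hold.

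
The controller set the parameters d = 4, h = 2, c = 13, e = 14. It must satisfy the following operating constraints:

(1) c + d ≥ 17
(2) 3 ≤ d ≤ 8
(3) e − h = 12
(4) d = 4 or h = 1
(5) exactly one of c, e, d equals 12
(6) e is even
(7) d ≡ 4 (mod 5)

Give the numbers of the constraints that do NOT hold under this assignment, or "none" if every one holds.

The assignment fails constraint 5.

(1) c + d = 13 + 4 = 17; 17 ≥ 17  holds
(2) d = 4 lies in [3, 8]  holds
(3) e − h = 14 − 2 = 12  holds
(4) d = 4 = 4 (first disjunct)  holds
(5) c=13, e=14, d=4; 0 of them equal 12, not exactly one  fails
(6) e = 14 is even  holds
(7) 4 mod 5 = 4  holds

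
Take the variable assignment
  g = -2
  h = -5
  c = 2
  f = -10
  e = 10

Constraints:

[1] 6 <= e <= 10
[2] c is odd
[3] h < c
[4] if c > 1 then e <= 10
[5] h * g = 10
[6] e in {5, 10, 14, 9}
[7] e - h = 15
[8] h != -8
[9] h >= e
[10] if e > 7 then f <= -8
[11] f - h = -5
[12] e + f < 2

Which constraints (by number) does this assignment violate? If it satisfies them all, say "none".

No — constraints 2 and 9 are not satisfied.

[1] e = 10 lies in [6, 10] — satisfied.
[2] c = 2 is even — violated.
[3] h = -5, c = 2; -5 < 2 — satisfied.
[4] c = 2 > 1, so we need e ≤ 10; e = 10 ≤ 10 — satisfied.
[5] h * g = -5 * (-2) = 10 — satisfied.
[6] e = 10 is in {5, 10, 14, 9} — satisfied.
[7] e - h = 10 - (-5) = 15 — satisfied.
[8] h = -5, and -5 ≠ -8 — satisfied.
[9] h = -5, e = 10; -5 < 10 (want ≥) — violated.
[10] e = 10 > 7, so we need f ≤ -8; f = -10 ≤ -8 — satisfied.
[11] f - h = -10 - (-5) = -5 — satisfied.
[12] e + f = 10 + (-10) = 0; 0 < 2 — satisfied.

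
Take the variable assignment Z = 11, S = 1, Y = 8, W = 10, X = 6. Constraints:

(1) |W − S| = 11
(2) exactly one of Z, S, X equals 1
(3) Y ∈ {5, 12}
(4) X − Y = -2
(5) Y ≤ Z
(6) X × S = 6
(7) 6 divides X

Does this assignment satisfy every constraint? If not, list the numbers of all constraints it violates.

The assignment fails constraints 1 and 3.

(1) |10 − 1| = 9, not 11  ✘
(2) Z=11, S=1, X=6; 1 of them equals 1  ✔
(3) Y = 8 is not in {5, 12}  ✘
(4) X − Y = 6 − 8 = -2  ✔
(5) Y = 8, Z = 11; 8 ≤ 11  ✔
(6) X × S = 6 × 1 = 6  ✔
(7) 6 / 6 = 1, so 6 divides 6  ✔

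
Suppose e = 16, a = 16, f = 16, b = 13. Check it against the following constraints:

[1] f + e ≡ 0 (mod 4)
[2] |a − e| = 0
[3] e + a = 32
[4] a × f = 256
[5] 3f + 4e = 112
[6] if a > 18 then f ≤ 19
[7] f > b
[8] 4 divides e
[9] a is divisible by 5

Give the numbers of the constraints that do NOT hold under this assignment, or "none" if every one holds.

[1] f + e = 32; 32 mod 4 = 0 — holds.
[2] |16 − 16| = 0 — holds.
[3] e + a = 16 + 16 = 32 — holds.
[4] a × f = 16 × 16 = 256 — holds.
[5] 3f + 4e = 3(16) + 4(16) = 112 — holds.
[6] a = 16, not > 18; antecedent false, conditional vacuously true — holds.
[7] f = 16, b = 13; 16 > 13 — holds.
[8] 16 / 4 = 4, so 4 divides 16 — holds.
[9] 16 = 5×3 + 1, so 5 does not divide 16 — fails.

Violated: 9.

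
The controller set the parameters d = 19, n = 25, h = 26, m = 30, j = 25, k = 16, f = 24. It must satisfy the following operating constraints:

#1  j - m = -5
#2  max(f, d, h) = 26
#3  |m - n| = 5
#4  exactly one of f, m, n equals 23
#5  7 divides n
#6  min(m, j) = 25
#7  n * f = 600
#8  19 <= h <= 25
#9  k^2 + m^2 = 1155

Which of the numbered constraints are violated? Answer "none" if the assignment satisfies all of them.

The assignment fails constraints 4, 5, 8, 9.

#1 j - m = 25 - 30 = -5  holds
#2 max(24, 19, 26) = 26  holds
#3 |30 - 25| = 5  holds
#4 f=24, m=30, n=25; 0 of them equal 23, not exactly one  fails
#5 25 = 7*3 + 4, so 7 does not divide 25  fails
#6 min(30, 25) = 25  holds
#7 n * f = 25 * 24 = 600  holds
#8 h = 26 is outside [19, 25]  fails
#9 k^2 + m^2 = 16^2 + 30^2 = 256 + 900 = 1156, not 1155  fails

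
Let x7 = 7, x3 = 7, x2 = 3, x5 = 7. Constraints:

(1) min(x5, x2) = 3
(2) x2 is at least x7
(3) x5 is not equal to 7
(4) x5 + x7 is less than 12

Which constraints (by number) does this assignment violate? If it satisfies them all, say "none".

(1) min(7, 3) = 3  ✔
(2) x2 = 3, x7 = 7; 3 < 7 (want ≥)  ✘
(3) x5 = 7, but 7 is required to differ  ✘
(4) x5 + x7 = 7 + 7 = 14; 14 ≥ 12, bound 12 not met  ✘

No — constraints 2, 3, and 4 are not satisfied.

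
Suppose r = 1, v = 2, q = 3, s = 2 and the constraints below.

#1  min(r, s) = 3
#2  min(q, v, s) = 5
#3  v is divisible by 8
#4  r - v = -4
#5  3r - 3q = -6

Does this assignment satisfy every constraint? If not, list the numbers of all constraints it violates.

#1 min(1, 2) = 1, not 3  false
#2 min(3, 2, 2) = 2, not 5  false
#3 2 = 8*0 + 2, so 8 does not divide 2  false
#4 r - v = 1 - 2 = -1, not -4  false
#5 3r - 3q = 3(1) - 3(3) = -6  true

Violated: 1, 2, 3, 4.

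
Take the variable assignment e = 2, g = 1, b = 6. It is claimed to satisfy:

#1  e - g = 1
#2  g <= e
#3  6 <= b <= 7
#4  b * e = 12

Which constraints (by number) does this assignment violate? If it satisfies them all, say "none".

#1 e - g = 2 - 1 = 1 — OK.
#2 g = 1, e = 2; 1 ≤ 2 — OK.
#3 b = 6 lies in [6, 7] — OK.
#4 b * e = 6 * 2 = 12 — OK.

None — every constraint holds.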